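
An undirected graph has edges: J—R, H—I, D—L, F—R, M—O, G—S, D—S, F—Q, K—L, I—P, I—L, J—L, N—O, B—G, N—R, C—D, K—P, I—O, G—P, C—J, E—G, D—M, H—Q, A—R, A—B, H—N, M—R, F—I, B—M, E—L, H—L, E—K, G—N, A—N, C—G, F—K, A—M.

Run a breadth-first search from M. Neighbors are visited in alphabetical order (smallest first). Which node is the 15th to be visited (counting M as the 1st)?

H

Visit M; enqueue A, B, D, O, R → queue [A, B, D, O, R]
Visit A; enqueue N → queue [B, D, O, R, N]
Visit B; enqueue G → queue [D, O, R, N, G]
Visit D; enqueue C, L, S → queue [O, R, N, G, C, L, S]
Visit O; enqueue I → queue [R, N, G, C, L, S, I]
Visit R; enqueue F, J → queue [N, G, C, L, S, I, F, J]
Visit N; enqueue H → queue [G, C, L, S, I, F, J, H]
Visit G; enqueue E, P → queue [C, L, S, I, F, J, H, E, P]
Visit C → queue [L, S, I, F, J, H, E, P]
Visit L; enqueue K → queue [S, I, F, J, H, E, P, K]
Visit S → queue [I, F, J, H, E, P, K]
Visit I → queue [F, J, H, E, P, K]
Visit F; enqueue Q → queue [J, H, E, P, K, Q]
Visit J → queue [H, E, P, K, Q]
Visit H → queue [E, P, K, Q]
Visit E → queue [P, K, Q]
Visit P → queue [K, Q]
Visit K → queue [Q]
Visit Q → queue []

Visit order: M, A, B, D, O, R, N, G, C, L, S, I, F, J, H, E, P, K, Q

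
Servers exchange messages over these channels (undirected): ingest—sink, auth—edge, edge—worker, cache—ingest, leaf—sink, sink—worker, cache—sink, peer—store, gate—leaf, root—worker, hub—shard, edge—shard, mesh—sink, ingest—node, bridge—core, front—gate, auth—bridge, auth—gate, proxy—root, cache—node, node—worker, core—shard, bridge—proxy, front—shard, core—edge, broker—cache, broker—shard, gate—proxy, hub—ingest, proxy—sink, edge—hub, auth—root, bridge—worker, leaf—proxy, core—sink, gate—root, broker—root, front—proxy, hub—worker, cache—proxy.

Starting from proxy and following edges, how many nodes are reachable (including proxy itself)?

18

BFS from proxy visits: proxy, bridge, cache, front, gate, leaf, root, sink, auth, core, worker, broker, ingest, node, shard, mesh, edge, hub
Reachable nodes: 18 of 20 total.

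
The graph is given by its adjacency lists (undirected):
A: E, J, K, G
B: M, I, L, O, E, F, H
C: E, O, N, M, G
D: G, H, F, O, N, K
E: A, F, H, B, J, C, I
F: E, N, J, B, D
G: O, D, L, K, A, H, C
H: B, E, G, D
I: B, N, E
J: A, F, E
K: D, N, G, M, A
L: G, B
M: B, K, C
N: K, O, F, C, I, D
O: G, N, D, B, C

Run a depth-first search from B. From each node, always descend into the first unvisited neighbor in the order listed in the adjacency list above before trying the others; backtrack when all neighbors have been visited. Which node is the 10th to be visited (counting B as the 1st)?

A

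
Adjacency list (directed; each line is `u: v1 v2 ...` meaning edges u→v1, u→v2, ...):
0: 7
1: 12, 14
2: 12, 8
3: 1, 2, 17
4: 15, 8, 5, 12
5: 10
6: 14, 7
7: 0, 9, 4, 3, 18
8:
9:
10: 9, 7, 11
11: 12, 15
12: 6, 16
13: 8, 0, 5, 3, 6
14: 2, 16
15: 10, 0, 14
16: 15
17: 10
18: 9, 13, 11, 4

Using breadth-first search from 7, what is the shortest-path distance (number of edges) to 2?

2

Level 0: 7
Level 1: 0, 3, 4, 9, 18
Level 2: 1, 2, 5, 8, 11, 12, 13, 15, 17
Level 3: 6, 10, 14, 16
2 first appears at level 2.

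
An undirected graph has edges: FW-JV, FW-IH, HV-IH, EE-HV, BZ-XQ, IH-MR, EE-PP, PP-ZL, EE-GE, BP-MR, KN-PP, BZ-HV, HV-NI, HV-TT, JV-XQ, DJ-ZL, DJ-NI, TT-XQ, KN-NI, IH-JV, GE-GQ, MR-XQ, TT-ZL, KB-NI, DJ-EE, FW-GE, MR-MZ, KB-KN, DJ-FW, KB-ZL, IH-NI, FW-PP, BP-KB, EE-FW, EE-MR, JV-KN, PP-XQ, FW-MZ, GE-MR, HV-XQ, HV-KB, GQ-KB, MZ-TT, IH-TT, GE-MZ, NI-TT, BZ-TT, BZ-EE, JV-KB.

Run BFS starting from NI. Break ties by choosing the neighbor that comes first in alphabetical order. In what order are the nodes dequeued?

NI, DJ, HV, IH, KB, KN, TT, EE, FW, ZL, BZ, XQ, JV, MR, BP, GQ, PP, MZ, GE

Visit NI; enqueue DJ, HV, IH, KB, KN, TT → queue [DJ, HV, IH, KB, KN, TT]
Visit DJ; enqueue EE, FW, ZL → queue [HV, IH, KB, KN, TT, EE, FW, ZL]
Visit HV; enqueue BZ, XQ → queue [IH, KB, KN, TT, EE, FW, ZL, BZ, XQ]
Visit IH; enqueue JV, MR → queue [KB, KN, TT, EE, FW, ZL, BZ, XQ, JV, MR]
Visit KB; enqueue BP, GQ → queue [KN, TT, EE, FW, ZL, BZ, XQ, JV, MR, BP, GQ]
Visit KN; enqueue PP → queue [TT, EE, FW, ZL, BZ, XQ, JV, MR, BP, GQ, PP]
Visit TT; enqueue MZ → queue [EE, FW, ZL, BZ, XQ, JV, MR, BP, GQ, PP, MZ]
Visit EE; enqueue GE → queue [FW, ZL, BZ, XQ, JV, MR, BP, GQ, PP, MZ, GE]
Visit FW → queue [ZL, BZ, XQ, JV, MR, BP, GQ, PP, MZ, GE]
Visit ZL → queue [BZ, XQ, JV, MR, BP, GQ, PP, MZ, GE]
Visit BZ → queue [XQ, JV, MR, BP, GQ, PP, MZ, GE]
Visit XQ → queue [JV, MR, BP, GQ, PP, MZ, GE]
Visit JV → queue [MR, BP, GQ, PP, MZ, GE]
Visit MR → queue [BP, GQ, PP, MZ, GE]
Visit BP → queue [GQ, PP, MZ, GE]
Visit GQ → queue [PP, MZ, GE]
Visit PP → queue [MZ, GE]
Visit MZ → queue [GE]
Visit GE → queue []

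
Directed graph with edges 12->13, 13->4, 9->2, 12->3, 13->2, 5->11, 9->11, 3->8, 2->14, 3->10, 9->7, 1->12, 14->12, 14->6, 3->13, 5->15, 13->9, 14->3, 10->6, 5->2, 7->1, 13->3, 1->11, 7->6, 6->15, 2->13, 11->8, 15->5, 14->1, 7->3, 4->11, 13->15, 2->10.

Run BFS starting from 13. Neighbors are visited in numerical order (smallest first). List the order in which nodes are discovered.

Visit 13; enqueue 2, 3, 4, 9, 15 → queue [2, 3, 4, 9, 15]
Visit 2; enqueue 10, 14 → queue [3, 4, 9, 15, 10, 14]
Visit 3; enqueue 8 → queue [4, 9, 15, 10, 14, 8]
Visit 4; enqueue 11 → queue [9, 15, 10, 14, 8, 11]
Visit 9; enqueue 7 → queue [15, 10, 14, 8, 11, 7]
Visit 15; enqueue 5 → queue [10, 14, 8, 11, 7, 5]
Visit 10; enqueue 6 → queue [14, 8, 11, 7, 5, 6]
Visit 14; enqueue 1, 12 → queue [8, 11, 7, 5, 6, 1, 12]
Visit 8 → queue [11, 7, 5, 6, 1, 12]
Visit 11 → queue [7, 5, 6, 1, 12]
Visit 7 → queue [5, 6, 1, 12]
Visit 5 → queue [6, 1, 12]
Visit 6 → queue [1, 12]
Visit 1 → queue [12]
Visit 12 → queue []

13 2 3 4 9 15 10 14 8 11 7 5 6 1 12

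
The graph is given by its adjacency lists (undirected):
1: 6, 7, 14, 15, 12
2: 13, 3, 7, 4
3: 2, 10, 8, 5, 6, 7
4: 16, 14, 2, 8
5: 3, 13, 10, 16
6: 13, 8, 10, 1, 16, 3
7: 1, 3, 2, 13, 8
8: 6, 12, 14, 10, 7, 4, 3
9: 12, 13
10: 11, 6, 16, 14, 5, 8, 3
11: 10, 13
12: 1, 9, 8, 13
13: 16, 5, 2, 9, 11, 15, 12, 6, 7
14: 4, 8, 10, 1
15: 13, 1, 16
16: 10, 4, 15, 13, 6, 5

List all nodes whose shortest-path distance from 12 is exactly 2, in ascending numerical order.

2, 3, 4, 5, 6, 7, 10, 11, 14, 15, 16

Level 0: 12
Level 1: 1, 8, 9, 13
Level 2: 2, 3, 4, 5, 6, 7, 10, 11, 14, 15, 16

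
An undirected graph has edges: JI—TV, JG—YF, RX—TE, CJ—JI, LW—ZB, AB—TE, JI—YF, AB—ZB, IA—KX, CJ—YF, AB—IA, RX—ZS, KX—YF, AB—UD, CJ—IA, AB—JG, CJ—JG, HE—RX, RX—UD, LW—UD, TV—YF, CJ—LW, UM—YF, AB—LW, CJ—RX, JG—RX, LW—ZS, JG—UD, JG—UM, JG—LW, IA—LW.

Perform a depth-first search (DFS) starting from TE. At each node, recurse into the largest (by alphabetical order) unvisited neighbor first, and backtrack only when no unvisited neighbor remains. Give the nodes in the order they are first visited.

TE, RX, ZS, LW, ZB, AB, UD, JG, YF, UM, TV, JI, CJ, IA, KX, HE

Visit TE
TE → RX
RX → ZS
ZS → LW
LW → ZB
ZB → AB
AB → UD
UD → JG
JG → YF
YF → UM
YF → TV
TV → JI
JI → CJ
CJ → IA
IA → KX
RX → HE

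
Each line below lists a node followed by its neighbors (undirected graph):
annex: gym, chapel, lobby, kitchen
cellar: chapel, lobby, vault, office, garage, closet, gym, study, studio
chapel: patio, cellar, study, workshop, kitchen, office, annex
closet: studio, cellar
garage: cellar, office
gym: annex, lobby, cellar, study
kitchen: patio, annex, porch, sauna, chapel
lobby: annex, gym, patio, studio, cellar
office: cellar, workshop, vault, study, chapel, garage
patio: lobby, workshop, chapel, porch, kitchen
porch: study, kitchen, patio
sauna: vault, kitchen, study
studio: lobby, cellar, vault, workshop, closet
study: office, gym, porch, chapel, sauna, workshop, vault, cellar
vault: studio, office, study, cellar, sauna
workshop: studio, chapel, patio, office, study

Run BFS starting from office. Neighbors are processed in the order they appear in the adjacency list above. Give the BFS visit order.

office → cellar → workshop → vault → study → chapel → garage → lobby → closet → gym → studio → patio → sauna → porch → kitchen → annex

Visit office; enqueue cellar, workshop, vault, study, chapel, garage → queue [cellar, workshop, vault, study, chapel, garage]
Visit cellar; enqueue lobby, closet, gym, studio → queue [workshop, vault, study, chapel, garage, lobby, closet, gym, studio]
Visit workshop; enqueue patio → queue [vault, study, chapel, garage, lobby, closet, gym, studio, patio]
Visit vault; enqueue sauna → queue [study, chapel, garage, lobby, closet, gym, studio, patio, sauna]
Visit study; enqueue porch → queue [chapel, garage, lobby, closet, gym, studio, patio, sauna, porch]
Visit chapel; enqueue kitchen, annex → queue [garage, lobby, closet, gym, studio, patio, sauna, porch, kitchen, annex]
Visit garage → queue [lobby, closet, gym, studio, patio, sauna, porch, kitchen, annex]
Visit lobby → queue [closet, gym, studio, patio, sauna, porch, kitchen, annex]
Visit closet → queue [gym, studio, patio, sauna, porch, kitchen, annex]
Visit gym → queue [studio, patio, sauna, porch, kitchen, annex]
Visit studio → queue [patio, sauna, porch, kitchen, annex]
Visit patio → queue [sauna, porch, kitchen, annex]
Visit sauna → queue [porch, kitchen, annex]
Visit porch → queue [kitchen, annex]
Visit kitchen → queue [annex]
Visit annex → queue []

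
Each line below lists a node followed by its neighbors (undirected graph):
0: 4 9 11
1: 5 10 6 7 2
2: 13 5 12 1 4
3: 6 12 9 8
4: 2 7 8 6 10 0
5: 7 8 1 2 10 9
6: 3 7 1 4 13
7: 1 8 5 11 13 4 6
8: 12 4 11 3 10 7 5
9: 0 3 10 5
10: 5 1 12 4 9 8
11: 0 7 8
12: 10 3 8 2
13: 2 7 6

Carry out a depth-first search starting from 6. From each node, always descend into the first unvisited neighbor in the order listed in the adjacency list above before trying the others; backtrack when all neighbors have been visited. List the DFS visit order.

6 3 12 10 5 7 1 2 13 4 8 11 0 9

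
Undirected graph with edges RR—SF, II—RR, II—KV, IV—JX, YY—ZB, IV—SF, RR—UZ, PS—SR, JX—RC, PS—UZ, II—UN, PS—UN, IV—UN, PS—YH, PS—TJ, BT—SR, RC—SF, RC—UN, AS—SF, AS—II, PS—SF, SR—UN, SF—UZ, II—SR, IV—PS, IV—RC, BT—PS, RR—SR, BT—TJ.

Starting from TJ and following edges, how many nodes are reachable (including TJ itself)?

BFS from TJ visits: TJ, PS, BT, YH, UZ, UN, SR, SF, IV, RR, RC, II, AS, JX, KV
Reachable nodes: 15 of 17 total.

15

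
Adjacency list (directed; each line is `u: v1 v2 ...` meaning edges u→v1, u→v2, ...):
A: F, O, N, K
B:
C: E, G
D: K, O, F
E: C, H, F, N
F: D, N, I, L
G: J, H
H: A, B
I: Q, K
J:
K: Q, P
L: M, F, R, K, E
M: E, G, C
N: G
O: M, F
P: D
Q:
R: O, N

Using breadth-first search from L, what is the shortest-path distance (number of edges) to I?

2

Level 0: L
Level 1: E, F, K, M, R
Level 2: C, D, G, H, I, N, O, P, Q
Level 3: A, B, J
I first appears at level 2.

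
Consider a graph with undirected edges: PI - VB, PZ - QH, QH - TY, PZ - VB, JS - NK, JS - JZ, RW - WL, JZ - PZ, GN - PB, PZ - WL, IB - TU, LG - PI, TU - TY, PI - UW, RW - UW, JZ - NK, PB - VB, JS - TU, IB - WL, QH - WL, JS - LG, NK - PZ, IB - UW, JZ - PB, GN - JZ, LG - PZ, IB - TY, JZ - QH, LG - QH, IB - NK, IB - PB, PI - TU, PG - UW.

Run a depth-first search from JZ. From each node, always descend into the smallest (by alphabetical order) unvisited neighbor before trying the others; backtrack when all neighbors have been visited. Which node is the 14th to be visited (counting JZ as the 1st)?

Visit JZ
JZ → GN
GN → PB
PB → IB
IB → NK
NK → JS
JS → LG
LG → PI
PI → TU
TU → TY
TY → QH
QH → PZ
PZ → VB
PZ → WL
WL → RW
RW → UW
UW → PG

Visit order: JZ, GN, PB, IB, NK, JS, LG, PI, TU, TY, QH, PZ, VB, WL, RW, UW, PG

WL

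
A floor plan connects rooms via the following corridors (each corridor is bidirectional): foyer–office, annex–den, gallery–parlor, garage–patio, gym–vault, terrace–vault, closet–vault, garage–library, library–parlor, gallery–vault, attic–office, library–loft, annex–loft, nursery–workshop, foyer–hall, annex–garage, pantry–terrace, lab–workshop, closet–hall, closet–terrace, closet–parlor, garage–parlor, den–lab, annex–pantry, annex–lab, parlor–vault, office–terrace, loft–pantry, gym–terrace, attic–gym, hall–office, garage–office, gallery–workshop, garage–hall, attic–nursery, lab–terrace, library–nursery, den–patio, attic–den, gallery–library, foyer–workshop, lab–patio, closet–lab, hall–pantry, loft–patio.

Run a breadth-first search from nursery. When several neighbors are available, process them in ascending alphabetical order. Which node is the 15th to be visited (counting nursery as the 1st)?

patio

Visit nursery; enqueue attic, library, workshop → queue [attic, library, workshop]
Visit attic; enqueue den, gym, office → queue [library, workshop, den, gym, office]
Visit library; enqueue gallery, garage, loft, parlor → queue [workshop, den, gym, office, gallery, garage, loft, parlor]
Visit workshop; enqueue foyer, lab → queue [den, gym, office, gallery, garage, loft, parlor, foyer, lab]
Visit den; enqueue annex, patio → queue [gym, office, gallery, garage, loft, parlor, foyer, lab, annex, patio]
Visit gym; enqueue terrace, vault → queue [office, gallery, garage, loft, parlor, foyer, lab, annex, patio, terrace, vault]
Visit office; enqueue hall → queue [gallery, garage, loft, parlor, foyer, lab, annex, patio, terrace, vault, hall]
Visit gallery → queue [garage, loft, parlor, foyer, lab, annex, patio, terrace, vault, hall]
Visit garage → queue [loft, parlor, foyer, lab, annex, patio, terrace, vault, hall]
Visit loft; enqueue pantry → queue [parlor, foyer, lab, annex, patio, terrace, vault, hall, pantry]
Visit parlor; enqueue closet → queue [foyer, lab, annex, patio, terrace, vault, hall, pantry, closet]
Visit foyer → queue [lab, annex, patio, terrace, vault, hall, pantry, closet]
Visit lab → queue [annex, patio, terrace, vault, hall, pantry, closet]
Visit annex → queue [patio, terrace, vault, hall, pantry, closet]
Visit patio → queue [terrace, vault, hall, pantry, closet]
Visit terrace → queue [vault, hall, pantry, closet]
Visit vault → queue [hall, pantry, closet]
Visit hall → queue [pantry, closet]
Visit pantry → queue [closet]
Visit closet → queue []

Visit order: nursery, attic, library, workshop, den, gym, office, gallery, garage, loft, parlor, foyer, lab, annex, patio, terrace, vault, hall, pantry, closet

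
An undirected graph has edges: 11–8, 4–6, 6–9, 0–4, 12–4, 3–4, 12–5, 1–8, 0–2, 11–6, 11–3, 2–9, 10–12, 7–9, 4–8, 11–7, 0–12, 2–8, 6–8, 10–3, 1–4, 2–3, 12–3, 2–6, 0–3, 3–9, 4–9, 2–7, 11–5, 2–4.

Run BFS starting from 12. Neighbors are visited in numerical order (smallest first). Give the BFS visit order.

Visit 12; enqueue 0, 3, 4, 5, 10 → queue [0, 3, 4, 5, 10]
Visit 0; enqueue 2 → queue [3, 4, 5, 10, 2]
Visit 3; enqueue 9, 11 → queue [4, 5, 10, 2, 9, 11]
Visit 4; enqueue 1, 6, 8 → queue [5, 10, 2, 9, 11, 1, 6, 8]
Visit 5 → queue [10, 2, 9, 11, 1, 6, 8]
Visit 10 → queue [2, 9, 11, 1, 6, 8]
Visit 2; enqueue 7 → queue [9, 11, 1, 6, 8, 7]
Visit 9 → queue [11, 1, 6, 8, 7]
Visit 11 → queue [1, 6, 8, 7]
Visit 1 → queue [6, 8, 7]
Visit 6 → queue [8, 7]
Visit 8 → queue [7]
Visit 7 → queue []

12 -> 0 -> 3 -> 4 -> 5 -> 10 -> 2 -> 9 -> 11 -> 1 -> 6 -> 8 -> 7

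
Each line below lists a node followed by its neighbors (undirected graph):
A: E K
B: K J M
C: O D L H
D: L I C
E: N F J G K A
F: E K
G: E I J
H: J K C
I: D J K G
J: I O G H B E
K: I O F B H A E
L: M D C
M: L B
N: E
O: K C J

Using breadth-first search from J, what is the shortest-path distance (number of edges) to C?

2

Level 0: J
Level 1: B, E, G, H, I, O
Level 2: A, C, D, F, K, M, N
Level 3: L
C first appears at level 2.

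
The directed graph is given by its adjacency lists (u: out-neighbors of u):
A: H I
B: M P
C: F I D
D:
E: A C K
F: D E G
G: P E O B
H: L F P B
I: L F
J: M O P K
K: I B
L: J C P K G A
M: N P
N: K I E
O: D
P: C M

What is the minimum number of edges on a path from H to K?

2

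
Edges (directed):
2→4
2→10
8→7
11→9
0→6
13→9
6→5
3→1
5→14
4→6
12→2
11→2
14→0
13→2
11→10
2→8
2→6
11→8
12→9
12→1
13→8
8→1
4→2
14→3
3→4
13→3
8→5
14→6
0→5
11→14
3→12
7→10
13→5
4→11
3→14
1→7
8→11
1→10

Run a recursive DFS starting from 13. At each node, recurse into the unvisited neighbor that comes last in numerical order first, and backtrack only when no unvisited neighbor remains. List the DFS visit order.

13, 9, 8, 11, 14, 6, 5, 3, 12, 2, 10, 4, 1, 7, 0

Visit 13
13 → 9
13 → 8
8 → 11
11 → 14
14 → 6
6 → 5
14 → 3
3 → 12
12 → 2
2 → 10
2 → 4
12 → 1
1 → 7
14 → 0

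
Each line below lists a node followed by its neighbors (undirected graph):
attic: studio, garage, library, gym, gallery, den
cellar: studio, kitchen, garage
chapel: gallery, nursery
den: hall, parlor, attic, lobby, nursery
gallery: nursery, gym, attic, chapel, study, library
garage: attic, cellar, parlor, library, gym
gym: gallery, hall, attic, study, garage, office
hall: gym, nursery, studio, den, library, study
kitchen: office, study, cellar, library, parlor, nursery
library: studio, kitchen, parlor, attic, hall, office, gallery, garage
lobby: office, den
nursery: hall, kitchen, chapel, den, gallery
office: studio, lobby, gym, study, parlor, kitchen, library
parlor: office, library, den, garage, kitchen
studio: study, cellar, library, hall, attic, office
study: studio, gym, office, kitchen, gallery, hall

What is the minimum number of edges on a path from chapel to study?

Level 0: chapel
Level 1: gallery, nursery
Level 2: attic, den, gym, hall, kitchen, library, study
Level 3: cellar, garage, lobby, office, parlor, studio
study first appears at level 2.

2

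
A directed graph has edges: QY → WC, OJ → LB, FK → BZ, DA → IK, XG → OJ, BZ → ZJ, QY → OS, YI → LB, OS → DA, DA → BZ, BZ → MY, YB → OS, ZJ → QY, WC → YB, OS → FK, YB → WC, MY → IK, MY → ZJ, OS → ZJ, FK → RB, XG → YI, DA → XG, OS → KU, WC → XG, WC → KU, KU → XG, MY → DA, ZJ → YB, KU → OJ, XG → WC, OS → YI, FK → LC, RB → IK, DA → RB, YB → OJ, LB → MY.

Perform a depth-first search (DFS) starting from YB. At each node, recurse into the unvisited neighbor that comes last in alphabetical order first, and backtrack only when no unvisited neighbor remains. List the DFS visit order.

YB, WC, XG, YI, LB, MY, ZJ, QY, OS, KU, OJ, FK, RB, IK, LC, BZ, DA

Visit YB
YB → WC
WC → XG
XG → YI
YI → LB
LB → MY
MY → ZJ
ZJ → QY
QY → OS
OS → KU
KU → OJ
OS → FK
FK → RB
RB → IK
FK → LC
FK → BZ
OS → DA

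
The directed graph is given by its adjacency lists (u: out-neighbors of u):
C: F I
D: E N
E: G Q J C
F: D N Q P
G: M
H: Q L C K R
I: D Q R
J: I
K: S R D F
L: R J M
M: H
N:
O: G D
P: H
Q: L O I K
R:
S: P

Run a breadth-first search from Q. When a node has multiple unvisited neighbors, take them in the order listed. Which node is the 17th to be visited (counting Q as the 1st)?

Visit Q; enqueue L, O, I, K → queue [L, O, I, K]
Visit L; enqueue R, J, M → queue [O, I, K, R, J, M]
Visit O; enqueue G, D → queue [I, K, R, J, M, G, D]
Visit I → queue [K, R, J, M, G, D]
Visit K; enqueue S, F → queue [R, J, M, G, D, S, F]
Visit R → queue [J, M, G, D, S, F]
Visit J → queue [M, G, D, S, F]
Visit M; enqueue H → queue [G, D, S, F, H]
Visit G → queue [D, S, F, H]
Visit D; enqueue E, N → queue [S, F, H, E, N]
Visit S; enqueue P → queue [F, H, E, N, P]
Visit F → queue [H, E, N, P]
Visit H; enqueue C → queue [E, N, P, C]
Visit E → queue [N, P, C]
Visit N → queue [P, C]
Visit P → queue [C]
Visit C → queue []

Visit order: Q, L, O, I, K, R, J, M, G, D, S, F, H, E, N, P, C

C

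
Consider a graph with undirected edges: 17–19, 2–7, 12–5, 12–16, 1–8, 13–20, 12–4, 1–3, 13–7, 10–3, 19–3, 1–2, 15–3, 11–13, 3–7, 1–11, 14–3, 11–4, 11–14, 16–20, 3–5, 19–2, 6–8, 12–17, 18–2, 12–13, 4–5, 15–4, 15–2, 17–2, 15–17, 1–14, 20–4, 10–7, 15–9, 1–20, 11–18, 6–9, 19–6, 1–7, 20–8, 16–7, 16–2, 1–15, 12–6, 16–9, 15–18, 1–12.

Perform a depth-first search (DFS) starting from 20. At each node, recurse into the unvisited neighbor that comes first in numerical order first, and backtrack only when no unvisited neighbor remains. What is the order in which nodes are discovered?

Visit 20
20 → 1
1 → 2
2 → 7
7 → 3
3 → 5
5 → 4
4 → 11
11 → 13
13 → 12
12 → 6
6 → 8
6 → 9
9 → 15
15 → 17
17 → 19
15 → 18
9 → 16
11 → 14
3 → 10

20 -> 1 -> 2 -> 7 -> 3 -> 5 -> 4 -> 11 -> 13 -> 12 -> 6 -> 8 -> 9 -> 15 -> 17 -> 19 -> 18 -> 16 -> 14 -> 10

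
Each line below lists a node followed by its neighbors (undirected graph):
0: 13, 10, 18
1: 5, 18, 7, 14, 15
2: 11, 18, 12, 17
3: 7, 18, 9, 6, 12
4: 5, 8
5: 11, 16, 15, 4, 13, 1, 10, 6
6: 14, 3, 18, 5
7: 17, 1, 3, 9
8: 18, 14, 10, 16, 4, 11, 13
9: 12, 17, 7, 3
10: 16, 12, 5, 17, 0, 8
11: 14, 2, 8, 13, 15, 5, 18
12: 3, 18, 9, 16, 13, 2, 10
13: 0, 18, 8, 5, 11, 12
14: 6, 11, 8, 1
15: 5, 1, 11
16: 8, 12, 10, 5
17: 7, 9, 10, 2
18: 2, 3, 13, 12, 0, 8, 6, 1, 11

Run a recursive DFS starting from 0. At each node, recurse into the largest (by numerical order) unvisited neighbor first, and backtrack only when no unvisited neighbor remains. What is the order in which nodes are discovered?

0 → 18 → 13 → 12 → 16 → 10 → 17 → 9 → 7 → 3 → 6 → 14 → 11 → 15 → 5 → 4 → 8 → 1 → 2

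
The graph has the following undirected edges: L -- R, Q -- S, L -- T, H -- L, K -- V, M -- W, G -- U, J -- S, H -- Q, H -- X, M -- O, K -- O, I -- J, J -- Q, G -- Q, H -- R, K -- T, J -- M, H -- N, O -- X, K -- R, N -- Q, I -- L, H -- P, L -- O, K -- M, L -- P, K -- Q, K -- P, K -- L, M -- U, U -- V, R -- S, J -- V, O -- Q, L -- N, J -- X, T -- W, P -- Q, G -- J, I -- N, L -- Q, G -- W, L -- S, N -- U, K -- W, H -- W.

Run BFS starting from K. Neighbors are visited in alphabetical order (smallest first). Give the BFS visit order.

Visit K; enqueue L, M, O, P, Q, R, T, V, W → queue [L, M, O, P, Q, R, T, V, W]
Visit L; enqueue H, I, N, S → queue [M, O, P, Q, R, T, V, W, H, I, N, S]
Visit M; enqueue J, U → queue [O, P, Q, R, T, V, W, H, I, N, S, J, U]
Visit O; enqueue X → queue [P, Q, R, T, V, W, H, I, N, S, J, U, X]
Visit P → queue [Q, R, T, V, W, H, I, N, S, J, U, X]
Visit Q; enqueue G → queue [R, T, V, W, H, I, N, S, J, U, X, G]
Visit R → queue [T, V, W, H, I, N, S, J, U, X, G]
Visit T → queue [V, W, H, I, N, S, J, U, X, G]
Visit V → queue [W, H, I, N, S, J, U, X, G]
Visit W → queue [H, I, N, S, J, U, X, G]
Visit H → queue [I, N, S, J, U, X, G]
Visit I → queue [N, S, J, U, X, G]
Visit N → queue [S, J, U, X, G]
Visit S → queue [J, U, X, G]
Visit J → queue [U, X, G]
Visit U → queue [X, G]
Visit X → queue [G]
Visit G → queue []

K → L → M → O → P → Q → R → T → V → W → H → I → N → S → J → U → X → G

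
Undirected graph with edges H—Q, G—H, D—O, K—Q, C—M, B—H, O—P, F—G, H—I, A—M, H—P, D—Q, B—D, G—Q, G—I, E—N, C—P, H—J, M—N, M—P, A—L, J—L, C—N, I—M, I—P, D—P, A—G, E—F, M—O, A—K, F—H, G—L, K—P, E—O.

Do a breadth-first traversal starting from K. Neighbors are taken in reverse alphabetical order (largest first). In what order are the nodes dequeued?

Visit K; enqueue Q, P, A → queue [Q, P, A]
Visit Q; enqueue H, G, D → queue [P, A, H, G, D]
Visit P; enqueue O, M, I, C → queue [A, H, G, D, O, M, I, C]
Visit A; enqueue L → queue [H, G, D, O, M, I, C, L]
Visit H; enqueue J, F, B → queue [G, D, O, M, I, C, L, J, F, B]
Visit G → queue [D, O, M, I, C, L, J, F, B]
Visit D → queue [O, M, I, C, L, J, F, B]
Visit O; enqueue E → queue [M, I, C, L, J, F, B, E]
Visit M; enqueue N → queue [I, C, L, J, F, B, E, N]
Visit I → queue [C, L, J, F, B, E, N]
Visit C → queue [L, J, F, B, E, N]
Visit L → queue [J, F, B, E, N]
Visit J → queue [F, B, E, N]
Visit F → queue [B, E, N]
Visit B → queue [E, N]
Visit E → queue [N]
Visit N → queue []

K, Q, P, A, H, G, D, O, M, I, C, L, J, F, B, E, N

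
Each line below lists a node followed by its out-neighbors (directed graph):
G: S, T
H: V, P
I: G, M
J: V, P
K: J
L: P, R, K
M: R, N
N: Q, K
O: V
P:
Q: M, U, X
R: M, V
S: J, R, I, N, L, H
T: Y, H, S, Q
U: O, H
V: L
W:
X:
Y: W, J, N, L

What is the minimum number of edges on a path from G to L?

Level 0: G
Level 1: S, T
Level 2: H, I, J, L, N, Q, R, Y
Level 3: K, M, P, U, V, W, X
Level 4: O
L first appears at level 2.

2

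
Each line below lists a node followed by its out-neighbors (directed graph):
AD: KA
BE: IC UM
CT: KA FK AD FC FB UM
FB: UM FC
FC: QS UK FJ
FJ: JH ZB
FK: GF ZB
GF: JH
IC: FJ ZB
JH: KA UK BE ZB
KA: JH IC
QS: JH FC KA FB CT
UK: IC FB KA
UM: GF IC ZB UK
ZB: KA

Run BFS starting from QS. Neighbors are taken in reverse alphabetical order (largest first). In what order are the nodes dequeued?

Visit QS; enqueue KA, JH, FC, FB, CT → queue [KA, JH, FC, FB, CT]
Visit KA; enqueue IC → queue [JH, FC, FB, CT, IC]
Visit JH; enqueue ZB, UK, BE → queue [FC, FB, CT, IC, ZB, UK, BE]
Visit FC; enqueue FJ → queue [FB, CT, IC, ZB, UK, BE, FJ]
Visit FB; enqueue UM → queue [CT, IC, ZB, UK, BE, FJ, UM]
Visit CT; enqueue FK, AD → queue [IC, ZB, UK, BE, FJ, UM, FK, AD]
Visit IC → queue [ZB, UK, BE, FJ, UM, FK, AD]
Visit ZB → queue [UK, BE, FJ, UM, FK, AD]
Visit UK → queue [BE, FJ, UM, FK, AD]
Visit BE → queue [FJ, UM, FK, AD]
Visit FJ → queue [UM, FK, AD]
Visit UM; enqueue GF → queue [FK, AD, GF]
Visit FK → queue [AD, GF]
Visit AD → queue [GF]
Visit GF → queue []

QS → KA → JH → FC → FB → CT → IC → ZB → UK → BE → FJ → UM → FK → AD → GF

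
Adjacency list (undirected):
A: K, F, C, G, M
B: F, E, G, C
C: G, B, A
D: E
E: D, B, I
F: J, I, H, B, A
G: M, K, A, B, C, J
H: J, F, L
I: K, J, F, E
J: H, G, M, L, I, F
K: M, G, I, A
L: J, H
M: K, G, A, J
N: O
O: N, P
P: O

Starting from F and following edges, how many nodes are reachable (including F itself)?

BFS from F visits: F, A, B, H, I, J, C, G, K, M, E, L, D
Reachable nodes: 13 of 16 total.

13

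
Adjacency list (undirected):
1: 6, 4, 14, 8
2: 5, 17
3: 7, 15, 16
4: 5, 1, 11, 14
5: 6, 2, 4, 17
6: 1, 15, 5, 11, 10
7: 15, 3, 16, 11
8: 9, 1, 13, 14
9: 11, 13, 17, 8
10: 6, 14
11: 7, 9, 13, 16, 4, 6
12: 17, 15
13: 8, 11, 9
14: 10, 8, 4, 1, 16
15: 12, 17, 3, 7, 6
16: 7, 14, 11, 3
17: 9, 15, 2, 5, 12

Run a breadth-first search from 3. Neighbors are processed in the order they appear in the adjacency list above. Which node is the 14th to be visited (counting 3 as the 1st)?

Visit 3; enqueue 7, 15, 16 → queue [7, 15, 16]
Visit 7; enqueue 11 → queue [15, 16, 11]
Visit 15; enqueue 12, 17, 6 → queue [16, 11, 12, 17, 6]
Visit 16; enqueue 14 → queue [11, 12, 17, 6, 14]
Visit 11; enqueue 9, 13, 4 → queue [12, 17, 6, 14, 9, 13, 4]
Visit 12 → queue [17, 6, 14, 9, 13, 4]
Visit 17; enqueue 2, 5 → queue [6, 14, 9, 13, 4, 2, 5]
Visit 6; enqueue 1, 10 → queue [14, 9, 13, 4, 2, 5, 1, 10]
Visit 14; enqueue 8 → queue [9, 13, 4, 2, 5, 1, 10, 8]
Visit 9 → queue [13, 4, 2, 5, 1, 10, 8]
Visit 13 → queue [4, 2, 5, 1, 10, 8]
Visit 4 → queue [2, 5, 1, 10, 8]
Visit 2 → queue [5, 1, 10, 8]
Visit 5 → queue [1, 10, 8]
Visit 1 → queue [10, 8]
Visit 10 → queue [8]
Visit 8 → queue []

Visit order: 3, 7, 15, 16, 11, 12, 17, 6, 14, 9, 13, 4, 2, 5, 1, 10, 8

5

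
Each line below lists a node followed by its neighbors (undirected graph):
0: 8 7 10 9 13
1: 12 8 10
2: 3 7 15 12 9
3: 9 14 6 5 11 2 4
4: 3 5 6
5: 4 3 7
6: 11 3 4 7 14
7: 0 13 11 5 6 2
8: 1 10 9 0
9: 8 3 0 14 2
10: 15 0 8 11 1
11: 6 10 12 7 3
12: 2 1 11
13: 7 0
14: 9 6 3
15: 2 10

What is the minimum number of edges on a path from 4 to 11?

Level 0: 4
Level 1: 3, 5, 6
Level 2: 2, 7, 9, 11, 14
Level 3: 0, 8, 10, 12, 13, 15
Level 4: 1
11 first appears at level 2.

2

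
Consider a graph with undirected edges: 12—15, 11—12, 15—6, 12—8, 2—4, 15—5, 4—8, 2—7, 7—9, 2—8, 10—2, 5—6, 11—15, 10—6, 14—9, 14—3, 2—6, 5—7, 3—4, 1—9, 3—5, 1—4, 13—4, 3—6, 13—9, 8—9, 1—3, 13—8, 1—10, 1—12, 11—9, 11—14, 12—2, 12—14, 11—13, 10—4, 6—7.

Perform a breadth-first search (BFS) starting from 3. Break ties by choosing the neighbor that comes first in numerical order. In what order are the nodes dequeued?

3 1 4 5 6 14 9 10 12 2 8 13 7 15 11

Visit 3; enqueue 1, 4, 5, 6, 14 → queue [1, 4, 5, 6, 14]
Visit 1; enqueue 9, 10, 12 → queue [4, 5, 6, 14, 9, 10, 12]
Visit 4; enqueue 2, 8, 13 → queue [5, 6, 14, 9, 10, 12, 2, 8, 13]
Visit 5; enqueue 7, 15 → queue [6, 14, 9, 10, 12, 2, 8, 13, 7, 15]
Visit 6 → queue [14, 9, 10, 12, 2, 8, 13, 7, 15]
Visit 14; enqueue 11 → queue [9, 10, 12, 2, 8, 13, 7, 15, 11]
Visit 9 → queue [10, 12, 2, 8, 13, 7, 15, 11]
Visit 10 → queue [12, 2, 8, 13, 7, 15, 11]
Visit 12 → queue [2, 8, 13, 7, 15, 11]
Visit 2 → queue [8, 13, 7, 15, 11]
Visit 8 → queue [13, 7, 15, 11]
Visit 13 → queue [7, 15, 11]
Visit 7 → queue [15, 11]
Visit 15 → queue [11]
Visit 11 → queue []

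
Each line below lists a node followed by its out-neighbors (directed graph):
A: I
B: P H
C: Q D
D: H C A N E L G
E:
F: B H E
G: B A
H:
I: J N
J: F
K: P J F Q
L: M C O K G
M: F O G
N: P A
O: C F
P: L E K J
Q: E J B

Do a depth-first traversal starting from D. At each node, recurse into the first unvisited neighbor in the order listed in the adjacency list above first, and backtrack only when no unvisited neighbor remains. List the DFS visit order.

D → H → C → Q → E → J → F → B → P → L → M → O → G → A → I → N → K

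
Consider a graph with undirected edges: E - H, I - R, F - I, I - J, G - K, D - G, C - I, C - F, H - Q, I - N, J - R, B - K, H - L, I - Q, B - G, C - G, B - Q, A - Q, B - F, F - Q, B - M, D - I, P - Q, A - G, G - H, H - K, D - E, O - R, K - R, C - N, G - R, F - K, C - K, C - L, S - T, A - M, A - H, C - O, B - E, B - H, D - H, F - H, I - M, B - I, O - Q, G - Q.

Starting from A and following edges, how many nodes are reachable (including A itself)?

18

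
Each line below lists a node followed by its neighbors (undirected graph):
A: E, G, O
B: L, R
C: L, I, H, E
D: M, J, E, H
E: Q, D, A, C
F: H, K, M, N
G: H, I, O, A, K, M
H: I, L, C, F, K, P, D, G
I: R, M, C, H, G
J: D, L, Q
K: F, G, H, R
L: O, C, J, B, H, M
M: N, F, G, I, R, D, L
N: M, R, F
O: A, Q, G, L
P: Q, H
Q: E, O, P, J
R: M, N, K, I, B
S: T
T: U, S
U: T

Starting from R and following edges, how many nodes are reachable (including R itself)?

18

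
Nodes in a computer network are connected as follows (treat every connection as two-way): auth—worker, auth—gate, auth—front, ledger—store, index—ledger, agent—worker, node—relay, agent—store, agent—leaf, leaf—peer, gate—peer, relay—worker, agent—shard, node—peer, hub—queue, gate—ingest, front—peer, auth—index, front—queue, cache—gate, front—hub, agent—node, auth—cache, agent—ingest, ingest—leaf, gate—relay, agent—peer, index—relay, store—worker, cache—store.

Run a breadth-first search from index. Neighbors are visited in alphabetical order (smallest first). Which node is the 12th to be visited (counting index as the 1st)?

Visit index; enqueue auth, ledger, relay → queue [auth, ledger, relay]
Visit auth; enqueue cache, front, gate, worker → queue [ledger, relay, cache, front, gate, worker]
Visit ledger; enqueue store → queue [relay, cache, front, gate, worker, store]
Visit relay; enqueue node → queue [cache, front, gate, worker, store, node]
Visit cache → queue [front, gate, worker, store, node]
Visit front; enqueue hub, peer, queue → queue [gate, worker, store, node, hub, peer, queue]
Visit gate; enqueue ingest → queue [worker, store, node, hub, peer, queue, ingest]
Visit worker; enqueue agent → queue [store, node, hub, peer, queue, ingest, agent]
Visit store → queue [node, hub, peer, queue, ingest, agent]
Visit node → queue [hub, peer, queue, ingest, agent]
Visit hub → queue [peer, queue, ingest, agent]
Visit peer; enqueue leaf → queue [queue, ingest, agent, leaf]
Visit queue → queue [ingest, agent, leaf]
Visit ingest → queue [agent, leaf]
Visit agent; enqueue shard → queue [leaf, shard]
Visit leaf → queue [shard]
Visit shard → queue []

Visit order: index, auth, ledger, relay, cache, front, gate, worker, store, node, hub, peer, queue, ingest, agent, leaf, shard

peer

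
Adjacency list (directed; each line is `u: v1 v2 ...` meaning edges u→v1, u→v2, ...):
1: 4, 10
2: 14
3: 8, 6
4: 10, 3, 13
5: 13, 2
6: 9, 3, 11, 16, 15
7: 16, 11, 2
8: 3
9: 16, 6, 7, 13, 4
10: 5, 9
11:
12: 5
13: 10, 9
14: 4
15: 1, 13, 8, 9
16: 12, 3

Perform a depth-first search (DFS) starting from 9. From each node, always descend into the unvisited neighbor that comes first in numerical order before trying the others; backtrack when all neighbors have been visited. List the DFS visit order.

9 → 4 → 3 → 6 → 11 → 15 → 1 → 10 → 5 → 2 → 14 → 13 → 8 → 16 → 12 → 7

Visit 9
9 → 4
4 → 3
3 → 6
6 → 11
6 → 15
15 → 1
1 → 10
10 → 5
5 → 2
2 → 14
5 → 13
15 → 8
6 → 16
16 → 12
9 → 7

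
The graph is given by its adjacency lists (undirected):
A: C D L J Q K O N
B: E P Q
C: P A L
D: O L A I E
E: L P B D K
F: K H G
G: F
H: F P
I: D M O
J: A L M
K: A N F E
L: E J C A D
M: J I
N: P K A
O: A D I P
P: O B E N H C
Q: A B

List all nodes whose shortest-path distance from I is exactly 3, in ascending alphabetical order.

B, C, H, K, N, Q

Level 0: I
Level 1: D, M, O
Level 2: A, E, J, L, P
Level 3: B, C, H, K, N, Q
Level 4: F
Level 5: G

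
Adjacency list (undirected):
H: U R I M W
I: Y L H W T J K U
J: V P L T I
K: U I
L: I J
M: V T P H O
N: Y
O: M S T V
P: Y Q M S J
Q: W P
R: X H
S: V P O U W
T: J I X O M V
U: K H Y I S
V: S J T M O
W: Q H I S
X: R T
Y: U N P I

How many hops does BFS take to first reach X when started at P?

Level 0: P
Level 1: J, M, Q, S, Y
Level 2: H, I, L, N, O, T, U, V, W
Level 3: K, R, X
X first appears at level 3.

3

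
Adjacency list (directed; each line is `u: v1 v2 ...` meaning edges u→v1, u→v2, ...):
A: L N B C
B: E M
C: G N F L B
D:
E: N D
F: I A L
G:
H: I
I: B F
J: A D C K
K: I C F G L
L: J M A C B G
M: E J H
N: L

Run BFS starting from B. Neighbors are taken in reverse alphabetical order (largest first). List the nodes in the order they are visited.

B, M, E, J, H, N, D, K, C, A, I, L, G, F

Visit B; enqueue M, E → queue [M, E]
Visit M; enqueue J, H → queue [E, J, H]
Visit E; enqueue N, D → queue [J, H, N, D]
Visit J; enqueue K, C, A → queue [H, N, D, K, C, A]
Visit H; enqueue I → queue [N, D, K, C, A, I]
Visit N; enqueue L → queue [D, K, C, A, I, L]
Visit D → queue [K, C, A, I, L]
Visit K; enqueue G, F → queue [C, A, I, L, G, F]
Visit C → queue [A, I, L, G, F]
Visit A → queue [I, L, G, F]
Visit I → queue [L, G, F]
Visit L → queue [G, F]
Visit G → queue [F]
Visit F → queue []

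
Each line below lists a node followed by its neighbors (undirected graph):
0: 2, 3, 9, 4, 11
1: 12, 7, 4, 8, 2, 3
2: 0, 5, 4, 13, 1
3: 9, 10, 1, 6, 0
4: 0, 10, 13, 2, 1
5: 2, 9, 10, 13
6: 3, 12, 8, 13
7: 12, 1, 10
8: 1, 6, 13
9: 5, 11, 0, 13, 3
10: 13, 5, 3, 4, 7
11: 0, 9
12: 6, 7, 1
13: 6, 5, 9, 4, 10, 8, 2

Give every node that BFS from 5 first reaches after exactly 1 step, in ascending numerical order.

2, 9, 10, 13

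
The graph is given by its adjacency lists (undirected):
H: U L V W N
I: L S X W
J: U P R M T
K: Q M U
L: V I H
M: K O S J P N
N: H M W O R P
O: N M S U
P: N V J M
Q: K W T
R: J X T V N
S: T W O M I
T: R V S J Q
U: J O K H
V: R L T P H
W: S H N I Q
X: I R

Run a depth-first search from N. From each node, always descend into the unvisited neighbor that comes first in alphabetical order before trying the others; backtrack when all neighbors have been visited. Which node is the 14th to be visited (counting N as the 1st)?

U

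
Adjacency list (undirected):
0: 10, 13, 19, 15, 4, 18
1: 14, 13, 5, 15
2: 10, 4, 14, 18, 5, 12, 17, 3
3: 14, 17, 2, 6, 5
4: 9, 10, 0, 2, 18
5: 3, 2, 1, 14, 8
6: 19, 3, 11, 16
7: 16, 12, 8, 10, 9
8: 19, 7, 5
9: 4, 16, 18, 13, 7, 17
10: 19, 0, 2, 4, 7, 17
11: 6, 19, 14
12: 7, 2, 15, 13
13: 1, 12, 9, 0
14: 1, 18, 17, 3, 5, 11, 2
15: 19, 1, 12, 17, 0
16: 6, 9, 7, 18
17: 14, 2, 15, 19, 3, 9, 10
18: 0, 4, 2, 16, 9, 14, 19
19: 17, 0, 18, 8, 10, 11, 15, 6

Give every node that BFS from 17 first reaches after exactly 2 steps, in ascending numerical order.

0, 1, 4, 5, 6, 7, 8, 11, 12, 13, 16, 18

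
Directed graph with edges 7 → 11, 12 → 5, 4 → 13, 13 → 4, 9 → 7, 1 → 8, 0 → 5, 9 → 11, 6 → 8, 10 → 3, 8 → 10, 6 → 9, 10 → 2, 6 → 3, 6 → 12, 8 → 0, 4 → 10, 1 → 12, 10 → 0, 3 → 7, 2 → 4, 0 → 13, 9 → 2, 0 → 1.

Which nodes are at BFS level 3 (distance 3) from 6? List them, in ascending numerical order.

1, 4, 13

Level 0: 6
Level 1: 3, 8, 9, 12
Level 2: 0, 2, 5, 7, 10, 11
Level 3: 1, 4, 13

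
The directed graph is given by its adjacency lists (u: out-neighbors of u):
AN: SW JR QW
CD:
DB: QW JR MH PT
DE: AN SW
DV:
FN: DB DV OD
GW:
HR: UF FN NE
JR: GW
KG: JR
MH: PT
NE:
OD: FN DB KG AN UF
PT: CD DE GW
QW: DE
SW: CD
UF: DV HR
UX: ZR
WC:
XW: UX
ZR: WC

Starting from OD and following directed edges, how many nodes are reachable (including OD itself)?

BFS from OD visits: OD, FN, DB, KG, AN, UF, DV, QW, JR, MH, PT, SW, HR, DE, GW, CD, NE
Reachable nodes: 17 of 21 total.

17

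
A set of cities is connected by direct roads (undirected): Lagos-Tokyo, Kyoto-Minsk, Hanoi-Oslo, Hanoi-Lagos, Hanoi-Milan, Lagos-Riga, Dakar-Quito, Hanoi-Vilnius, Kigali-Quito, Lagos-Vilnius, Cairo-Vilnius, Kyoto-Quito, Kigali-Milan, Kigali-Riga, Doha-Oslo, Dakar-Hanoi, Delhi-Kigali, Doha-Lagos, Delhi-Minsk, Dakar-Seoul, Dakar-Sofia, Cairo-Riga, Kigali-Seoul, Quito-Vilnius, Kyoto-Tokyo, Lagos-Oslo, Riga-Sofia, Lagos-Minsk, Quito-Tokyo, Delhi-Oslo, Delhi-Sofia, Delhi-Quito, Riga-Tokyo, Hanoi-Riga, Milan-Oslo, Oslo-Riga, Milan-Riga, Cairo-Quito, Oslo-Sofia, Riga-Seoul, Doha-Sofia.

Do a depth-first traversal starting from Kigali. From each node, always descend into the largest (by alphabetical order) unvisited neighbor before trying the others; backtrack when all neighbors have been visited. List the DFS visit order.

Visit Kigali
Kigali → Seoul
Seoul → Riga
Riga → Tokyo
Tokyo → Quito
Quito → Vilnius
Vilnius → Lagos
Lagos → Oslo
Oslo → Sofia
Sofia → Doha
Sofia → Delhi
Delhi → Minsk
Minsk → Kyoto
Sofia → Dakar
Dakar → Hanoi
Hanoi → Milan
Vilnius → Cairo

Kigali → Seoul → Riga → Tokyo → Quito → Vilnius → Lagos → Oslo → Sofia → Doha → Delhi → Minsk → Kyoto → Dakar → Hanoi → Milan → Cairo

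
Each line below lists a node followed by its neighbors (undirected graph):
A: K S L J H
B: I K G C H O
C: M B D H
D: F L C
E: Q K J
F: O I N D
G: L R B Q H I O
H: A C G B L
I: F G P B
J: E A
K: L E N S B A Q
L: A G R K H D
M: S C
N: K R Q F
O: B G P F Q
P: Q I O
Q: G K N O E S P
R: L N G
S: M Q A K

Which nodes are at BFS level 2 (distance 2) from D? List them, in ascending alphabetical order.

A, B, G, H, I, K, M, N, O, R

Level 0: D
Level 1: C, F, L
Level 2: A, B, G, H, I, K, M, N, O, R
Level 3: E, J, P, Q, S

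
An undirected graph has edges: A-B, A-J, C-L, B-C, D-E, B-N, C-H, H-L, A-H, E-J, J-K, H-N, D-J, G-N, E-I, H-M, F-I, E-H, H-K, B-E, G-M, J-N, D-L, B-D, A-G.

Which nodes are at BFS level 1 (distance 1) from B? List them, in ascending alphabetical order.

A, C, D, E, N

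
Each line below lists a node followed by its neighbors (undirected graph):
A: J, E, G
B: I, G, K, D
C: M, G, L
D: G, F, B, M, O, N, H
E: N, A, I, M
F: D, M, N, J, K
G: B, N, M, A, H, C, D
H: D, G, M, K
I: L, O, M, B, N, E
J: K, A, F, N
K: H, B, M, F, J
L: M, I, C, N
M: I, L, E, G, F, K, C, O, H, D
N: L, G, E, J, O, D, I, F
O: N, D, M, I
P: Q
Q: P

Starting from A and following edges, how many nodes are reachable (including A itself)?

BFS from A visits: A, J, G, E, N, K, F, M, H, D, C, B, I, O, L
Reachable nodes: 15 of 17 total.

15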